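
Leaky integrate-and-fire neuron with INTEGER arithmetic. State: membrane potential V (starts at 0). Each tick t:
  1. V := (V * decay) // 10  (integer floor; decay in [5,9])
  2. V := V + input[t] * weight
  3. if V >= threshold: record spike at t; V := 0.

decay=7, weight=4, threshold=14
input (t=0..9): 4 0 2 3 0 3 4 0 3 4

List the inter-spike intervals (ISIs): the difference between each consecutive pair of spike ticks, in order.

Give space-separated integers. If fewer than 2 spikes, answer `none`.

t=0: input=4 -> V=0 FIRE
t=1: input=0 -> V=0
t=2: input=2 -> V=8
t=3: input=3 -> V=0 FIRE
t=4: input=0 -> V=0
t=5: input=3 -> V=12
t=6: input=4 -> V=0 FIRE
t=7: input=0 -> V=0
t=8: input=3 -> V=12
t=9: input=4 -> V=0 FIRE

Answer: 3 3 3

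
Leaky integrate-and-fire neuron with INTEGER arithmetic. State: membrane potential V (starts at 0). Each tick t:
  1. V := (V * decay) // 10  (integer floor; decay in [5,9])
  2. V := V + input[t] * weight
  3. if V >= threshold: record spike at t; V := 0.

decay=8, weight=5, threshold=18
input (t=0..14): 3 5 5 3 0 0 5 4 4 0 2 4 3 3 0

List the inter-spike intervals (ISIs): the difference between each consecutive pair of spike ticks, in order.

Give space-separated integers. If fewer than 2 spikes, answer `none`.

Answer: 1 4 1 1 3 2

Derivation:
t=0: input=3 -> V=15
t=1: input=5 -> V=0 FIRE
t=2: input=5 -> V=0 FIRE
t=3: input=3 -> V=15
t=4: input=0 -> V=12
t=5: input=0 -> V=9
t=6: input=5 -> V=0 FIRE
t=7: input=4 -> V=0 FIRE
t=8: input=4 -> V=0 FIRE
t=9: input=0 -> V=0
t=10: input=2 -> V=10
t=11: input=4 -> V=0 FIRE
t=12: input=3 -> V=15
t=13: input=3 -> V=0 FIRE
t=14: input=0 -> V=0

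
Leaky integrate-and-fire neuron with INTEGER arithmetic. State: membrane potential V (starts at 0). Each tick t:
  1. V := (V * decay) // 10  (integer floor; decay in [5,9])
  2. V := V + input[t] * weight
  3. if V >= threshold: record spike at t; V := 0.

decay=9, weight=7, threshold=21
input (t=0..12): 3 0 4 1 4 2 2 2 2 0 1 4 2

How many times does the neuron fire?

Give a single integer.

t=0: input=3 -> V=0 FIRE
t=1: input=0 -> V=0
t=2: input=4 -> V=0 FIRE
t=3: input=1 -> V=7
t=4: input=4 -> V=0 FIRE
t=5: input=2 -> V=14
t=6: input=2 -> V=0 FIRE
t=7: input=2 -> V=14
t=8: input=2 -> V=0 FIRE
t=9: input=0 -> V=0
t=10: input=1 -> V=7
t=11: input=4 -> V=0 FIRE
t=12: input=2 -> V=14

Answer: 6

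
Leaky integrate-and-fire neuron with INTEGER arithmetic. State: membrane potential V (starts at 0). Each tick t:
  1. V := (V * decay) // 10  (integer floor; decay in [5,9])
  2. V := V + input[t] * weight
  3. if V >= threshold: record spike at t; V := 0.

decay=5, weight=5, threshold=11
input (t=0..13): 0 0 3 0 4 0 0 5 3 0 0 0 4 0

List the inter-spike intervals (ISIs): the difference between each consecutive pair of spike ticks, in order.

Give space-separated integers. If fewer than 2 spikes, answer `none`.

t=0: input=0 -> V=0
t=1: input=0 -> V=0
t=2: input=3 -> V=0 FIRE
t=3: input=0 -> V=0
t=4: input=4 -> V=0 FIRE
t=5: input=0 -> V=0
t=6: input=0 -> V=0
t=7: input=5 -> V=0 FIRE
t=8: input=3 -> V=0 FIRE
t=9: input=0 -> V=0
t=10: input=0 -> V=0
t=11: input=0 -> V=0
t=12: input=4 -> V=0 FIRE
t=13: input=0 -> V=0

Answer: 2 3 1 4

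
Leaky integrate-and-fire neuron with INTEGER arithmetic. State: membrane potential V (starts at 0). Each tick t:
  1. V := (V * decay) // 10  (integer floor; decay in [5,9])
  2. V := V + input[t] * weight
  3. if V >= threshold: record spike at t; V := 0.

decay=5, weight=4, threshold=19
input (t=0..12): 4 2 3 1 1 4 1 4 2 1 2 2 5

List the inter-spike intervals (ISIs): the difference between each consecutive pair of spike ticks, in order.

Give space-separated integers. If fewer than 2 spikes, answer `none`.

t=0: input=4 -> V=16
t=1: input=2 -> V=16
t=2: input=3 -> V=0 FIRE
t=3: input=1 -> V=4
t=4: input=1 -> V=6
t=5: input=4 -> V=0 FIRE
t=6: input=1 -> V=4
t=7: input=4 -> V=18
t=8: input=2 -> V=17
t=9: input=1 -> V=12
t=10: input=2 -> V=14
t=11: input=2 -> V=15
t=12: input=5 -> V=0 FIRE

Answer: 3 7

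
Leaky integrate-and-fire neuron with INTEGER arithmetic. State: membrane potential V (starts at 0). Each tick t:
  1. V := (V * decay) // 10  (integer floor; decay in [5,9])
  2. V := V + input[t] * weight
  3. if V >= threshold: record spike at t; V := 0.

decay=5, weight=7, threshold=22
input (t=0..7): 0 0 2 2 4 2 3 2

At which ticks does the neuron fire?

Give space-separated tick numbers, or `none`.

Answer: 4 6

Derivation:
t=0: input=0 -> V=0
t=1: input=0 -> V=0
t=2: input=2 -> V=14
t=3: input=2 -> V=21
t=4: input=4 -> V=0 FIRE
t=5: input=2 -> V=14
t=6: input=3 -> V=0 FIRE
t=7: input=2 -> V=14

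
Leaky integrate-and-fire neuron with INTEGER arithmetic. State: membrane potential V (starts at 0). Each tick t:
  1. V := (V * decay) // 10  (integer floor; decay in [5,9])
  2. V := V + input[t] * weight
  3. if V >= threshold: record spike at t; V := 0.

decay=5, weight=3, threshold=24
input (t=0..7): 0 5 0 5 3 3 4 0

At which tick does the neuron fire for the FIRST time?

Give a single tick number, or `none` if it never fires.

Answer: none

Derivation:
t=0: input=0 -> V=0
t=1: input=5 -> V=15
t=2: input=0 -> V=7
t=3: input=5 -> V=18
t=4: input=3 -> V=18
t=5: input=3 -> V=18
t=6: input=4 -> V=21
t=7: input=0 -> V=10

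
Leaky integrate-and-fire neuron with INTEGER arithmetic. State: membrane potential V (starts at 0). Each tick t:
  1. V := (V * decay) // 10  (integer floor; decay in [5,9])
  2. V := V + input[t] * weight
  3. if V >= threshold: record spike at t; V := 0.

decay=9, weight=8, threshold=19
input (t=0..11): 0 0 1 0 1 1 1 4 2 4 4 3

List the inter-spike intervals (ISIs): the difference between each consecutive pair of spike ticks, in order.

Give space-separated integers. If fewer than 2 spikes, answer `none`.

t=0: input=0 -> V=0
t=1: input=0 -> V=0
t=2: input=1 -> V=8
t=3: input=0 -> V=7
t=4: input=1 -> V=14
t=5: input=1 -> V=0 FIRE
t=6: input=1 -> V=8
t=7: input=4 -> V=0 FIRE
t=8: input=2 -> V=16
t=9: input=4 -> V=0 FIRE
t=10: input=4 -> V=0 FIRE
t=11: input=3 -> V=0 FIRE

Answer: 2 2 1 1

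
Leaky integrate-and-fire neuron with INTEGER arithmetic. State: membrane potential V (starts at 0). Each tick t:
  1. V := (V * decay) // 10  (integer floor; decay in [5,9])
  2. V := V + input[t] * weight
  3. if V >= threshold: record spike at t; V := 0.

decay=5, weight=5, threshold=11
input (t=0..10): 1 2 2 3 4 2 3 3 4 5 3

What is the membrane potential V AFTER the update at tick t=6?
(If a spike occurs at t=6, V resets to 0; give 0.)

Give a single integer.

Answer: 0

Derivation:
t=0: input=1 -> V=5
t=1: input=2 -> V=0 FIRE
t=2: input=2 -> V=10
t=3: input=3 -> V=0 FIRE
t=4: input=4 -> V=0 FIRE
t=5: input=2 -> V=10
t=6: input=3 -> V=0 FIRE
t=7: input=3 -> V=0 FIRE
t=8: input=4 -> V=0 FIRE
t=9: input=5 -> V=0 FIRE
t=10: input=3 -> V=0 FIRE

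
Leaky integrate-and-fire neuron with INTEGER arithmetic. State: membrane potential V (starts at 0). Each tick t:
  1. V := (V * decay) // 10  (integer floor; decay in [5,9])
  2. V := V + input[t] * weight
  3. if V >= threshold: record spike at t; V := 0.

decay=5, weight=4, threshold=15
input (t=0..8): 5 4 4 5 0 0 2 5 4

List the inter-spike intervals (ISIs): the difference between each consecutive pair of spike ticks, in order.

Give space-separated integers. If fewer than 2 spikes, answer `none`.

Answer: 1 1 1 4 1

Derivation:
t=0: input=5 -> V=0 FIRE
t=1: input=4 -> V=0 FIRE
t=2: input=4 -> V=0 FIRE
t=3: input=5 -> V=0 FIRE
t=4: input=0 -> V=0
t=5: input=0 -> V=0
t=6: input=2 -> V=8
t=7: input=5 -> V=0 FIRE
t=8: input=4 -> V=0 FIRE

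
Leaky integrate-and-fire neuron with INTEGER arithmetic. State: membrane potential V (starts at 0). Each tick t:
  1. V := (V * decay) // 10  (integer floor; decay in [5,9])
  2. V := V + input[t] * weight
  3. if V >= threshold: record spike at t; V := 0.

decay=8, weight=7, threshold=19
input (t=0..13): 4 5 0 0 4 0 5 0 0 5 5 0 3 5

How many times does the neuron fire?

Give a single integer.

t=0: input=4 -> V=0 FIRE
t=1: input=5 -> V=0 FIRE
t=2: input=0 -> V=0
t=3: input=0 -> V=0
t=4: input=4 -> V=0 FIRE
t=5: input=0 -> V=0
t=6: input=5 -> V=0 FIRE
t=7: input=0 -> V=0
t=8: input=0 -> V=0
t=9: input=5 -> V=0 FIRE
t=10: input=5 -> V=0 FIRE
t=11: input=0 -> V=0
t=12: input=3 -> V=0 FIRE
t=13: input=5 -> V=0 FIRE

Answer: 8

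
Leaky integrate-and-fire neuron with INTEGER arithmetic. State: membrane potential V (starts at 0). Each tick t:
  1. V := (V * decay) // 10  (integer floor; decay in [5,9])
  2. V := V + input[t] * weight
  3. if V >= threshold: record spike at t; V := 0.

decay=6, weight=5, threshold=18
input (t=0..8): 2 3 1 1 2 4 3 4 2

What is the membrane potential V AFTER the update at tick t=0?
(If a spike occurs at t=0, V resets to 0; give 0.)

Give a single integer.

Answer: 10

Derivation:
t=0: input=2 -> V=10
t=1: input=3 -> V=0 FIRE
t=2: input=1 -> V=5
t=3: input=1 -> V=8
t=4: input=2 -> V=14
t=5: input=4 -> V=0 FIRE
t=6: input=3 -> V=15
t=7: input=4 -> V=0 FIRE
t=8: input=2 -> V=10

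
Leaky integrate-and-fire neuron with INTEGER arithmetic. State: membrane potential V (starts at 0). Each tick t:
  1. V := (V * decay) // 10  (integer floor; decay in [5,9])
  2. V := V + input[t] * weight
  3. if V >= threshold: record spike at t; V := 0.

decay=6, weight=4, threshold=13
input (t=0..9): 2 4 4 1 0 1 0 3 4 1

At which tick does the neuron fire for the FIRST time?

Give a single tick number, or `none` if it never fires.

t=0: input=2 -> V=8
t=1: input=4 -> V=0 FIRE
t=2: input=4 -> V=0 FIRE
t=3: input=1 -> V=4
t=4: input=0 -> V=2
t=5: input=1 -> V=5
t=6: input=0 -> V=3
t=7: input=3 -> V=0 FIRE
t=8: input=4 -> V=0 FIRE
t=9: input=1 -> V=4

Answer: 1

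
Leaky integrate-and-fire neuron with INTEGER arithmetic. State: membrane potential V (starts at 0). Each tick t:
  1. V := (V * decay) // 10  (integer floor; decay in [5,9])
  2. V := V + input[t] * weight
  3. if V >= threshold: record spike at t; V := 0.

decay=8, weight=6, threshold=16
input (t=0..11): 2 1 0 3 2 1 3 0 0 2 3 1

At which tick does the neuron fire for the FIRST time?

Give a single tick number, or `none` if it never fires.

t=0: input=2 -> V=12
t=1: input=1 -> V=15
t=2: input=0 -> V=12
t=3: input=3 -> V=0 FIRE
t=4: input=2 -> V=12
t=5: input=1 -> V=15
t=6: input=3 -> V=0 FIRE
t=7: input=0 -> V=0
t=8: input=0 -> V=0
t=9: input=2 -> V=12
t=10: input=3 -> V=0 FIRE
t=11: input=1 -> V=6

Answer: 3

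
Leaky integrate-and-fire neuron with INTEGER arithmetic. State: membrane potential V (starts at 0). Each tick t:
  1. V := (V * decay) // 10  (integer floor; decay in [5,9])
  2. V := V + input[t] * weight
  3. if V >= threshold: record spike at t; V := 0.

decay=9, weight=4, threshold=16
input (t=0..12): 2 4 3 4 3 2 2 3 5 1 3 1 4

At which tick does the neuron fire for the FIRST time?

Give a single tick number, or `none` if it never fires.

Answer: 1

Derivation:
t=0: input=2 -> V=8
t=1: input=4 -> V=0 FIRE
t=2: input=3 -> V=12
t=3: input=4 -> V=0 FIRE
t=4: input=3 -> V=12
t=5: input=2 -> V=0 FIRE
t=6: input=2 -> V=8
t=7: input=3 -> V=0 FIRE
t=8: input=5 -> V=0 FIRE
t=9: input=1 -> V=4
t=10: input=3 -> V=15
t=11: input=1 -> V=0 FIRE
t=12: input=4 -> V=0 FIRE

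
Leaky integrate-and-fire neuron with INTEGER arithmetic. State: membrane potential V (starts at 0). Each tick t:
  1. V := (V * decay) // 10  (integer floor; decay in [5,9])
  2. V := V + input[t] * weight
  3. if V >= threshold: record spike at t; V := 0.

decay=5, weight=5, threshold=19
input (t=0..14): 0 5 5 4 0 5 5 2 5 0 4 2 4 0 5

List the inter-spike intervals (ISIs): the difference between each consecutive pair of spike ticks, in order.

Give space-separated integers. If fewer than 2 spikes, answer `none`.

Answer: 1 1 2 1 2 2 2 2

Derivation:
t=0: input=0 -> V=0
t=1: input=5 -> V=0 FIRE
t=2: input=5 -> V=0 FIRE
t=3: input=4 -> V=0 FIRE
t=4: input=0 -> V=0
t=5: input=5 -> V=0 FIRE
t=6: input=5 -> V=0 FIRE
t=7: input=2 -> V=10
t=8: input=5 -> V=0 FIRE
t=9: input=0 -> V=0
t=10: input=4 -> V=0 FIRE
t=11: input=2 -> V=10
t=12: input=4 -> V=0 FIRE
t=13: input=0 -> V=0
t=14: input=5 -> V=0 FIRE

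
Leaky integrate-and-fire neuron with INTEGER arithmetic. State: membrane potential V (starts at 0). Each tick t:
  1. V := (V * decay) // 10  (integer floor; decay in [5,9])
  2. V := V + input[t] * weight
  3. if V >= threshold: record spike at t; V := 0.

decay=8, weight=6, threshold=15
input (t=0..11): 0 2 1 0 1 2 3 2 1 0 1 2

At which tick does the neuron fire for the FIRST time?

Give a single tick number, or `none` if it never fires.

Answer: 2

Derivation:
t=0: input=0 -> V=0
t=1: input=2 -> V=12
t=2: input=1 -> V=0 FIRE
t=3: input=0 -> V=0
t=4: input=1 -> V=6
t=5: input=2 -> V=0 FIRE
t=6: input=3 -> V=0 FIRE
t=7: input=2 -> V=12
t=8: input=1 -> V=0 FIRE
t=9: input=0 -> V=0
t=10: input=1 -> V=6
t=11: input=2 -> V=0 FIRE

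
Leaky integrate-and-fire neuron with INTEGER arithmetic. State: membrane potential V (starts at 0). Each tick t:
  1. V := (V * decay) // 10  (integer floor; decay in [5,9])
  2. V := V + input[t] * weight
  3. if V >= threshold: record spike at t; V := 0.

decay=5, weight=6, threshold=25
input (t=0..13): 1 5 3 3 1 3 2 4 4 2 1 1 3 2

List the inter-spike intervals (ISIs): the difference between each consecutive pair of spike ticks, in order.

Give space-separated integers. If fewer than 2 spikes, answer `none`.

Answer: 2 4 5

Derivation:
t=0: input=1 -> V=6
t=1: input=5 -> V=0 FIRE
t=2: input=3 -> V=18
t=3: input=3 -> V=0 FIRE
t=4: input=1 -> V=6
t=5: input=3 -> V=21
t=6: input=2 -> V=22
t=7: input=4 -> V=0 FIRE
t=8: input=4 -> V=24
t=9: input=2 -> V=24
t=10: input=1 -> V=18
t=11: input=1 -> V=15
t=12: input=3 -> V=0 FIRE
t=13: input=2 -> V=12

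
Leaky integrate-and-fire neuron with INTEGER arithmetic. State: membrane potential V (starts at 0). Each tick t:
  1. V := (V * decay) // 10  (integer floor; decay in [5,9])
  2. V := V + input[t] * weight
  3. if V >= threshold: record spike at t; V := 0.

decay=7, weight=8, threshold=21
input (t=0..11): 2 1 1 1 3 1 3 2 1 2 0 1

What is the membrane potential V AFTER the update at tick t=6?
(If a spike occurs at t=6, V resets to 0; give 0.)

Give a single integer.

t=0: input=2 -> V=16
t=1: input=1 -> V=19
t=2: input=1 -> V=0 FIRE
t=3: input=1 -> V=8
t=4: input=3 -> V=0 FIRE
t=5: input=1 -> V=8
t=6: input=3 -> V=0 FIRE
t=7: input=2 -> V=16
t=8: input=1 -> V=19
t=9: input=2 -> V=0 FIRE
t=10: input=0 -> V=0
t=11: input=1 -> V=8

Answer: 0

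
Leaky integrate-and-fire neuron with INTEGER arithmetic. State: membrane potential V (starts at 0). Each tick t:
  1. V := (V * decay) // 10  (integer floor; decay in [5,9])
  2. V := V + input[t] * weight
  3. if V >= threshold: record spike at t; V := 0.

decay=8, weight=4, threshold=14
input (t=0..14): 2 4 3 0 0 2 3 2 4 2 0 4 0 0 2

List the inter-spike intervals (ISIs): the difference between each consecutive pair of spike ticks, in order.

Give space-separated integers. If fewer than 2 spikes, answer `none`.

t=0: input=2 -> V=8
t=1: input=4 -> V=0 FIRE
t=2: input=3 -> V=12
t=3: input=0 -> V=9
t=4: input=0 -> V=7
t=5: input=2 -> V=13
t=6: input=3 -> V=0 FIRE
t=7: input=2 -> V=8
t=8: input=4 -> V=0 FIRE
t=9: input=2 -> V=8
t=10: input=0 -> V=6
t=11: input=4 -> V=0 FIRE
t=12: input=0 -> V=0
t=13: input=0 -> V=0
t=14: input=2 -> V=8

Answer: 5 2 3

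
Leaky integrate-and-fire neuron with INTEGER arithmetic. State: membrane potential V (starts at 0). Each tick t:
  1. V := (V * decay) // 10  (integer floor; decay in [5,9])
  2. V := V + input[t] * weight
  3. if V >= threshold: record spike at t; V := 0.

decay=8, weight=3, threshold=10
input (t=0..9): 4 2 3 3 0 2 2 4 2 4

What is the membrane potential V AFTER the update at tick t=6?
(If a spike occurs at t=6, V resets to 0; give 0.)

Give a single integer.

Answer: 6

Derivation:
t=0: input=4 -> V=0 FIRE
t=1: input=2 -> V=6
t=2: input=3 -> V=0 FIRE
t=3: input=3 -> V=9
t=4: input=0 -> V=7
t=5: input=2 -> V=0 FIRE
t=6: input=2 -> V=6
t=7: input=4 -> V=0 FIRE
t=8: input=2 -> V=6
t=9: input=4 -> V=0 FIRE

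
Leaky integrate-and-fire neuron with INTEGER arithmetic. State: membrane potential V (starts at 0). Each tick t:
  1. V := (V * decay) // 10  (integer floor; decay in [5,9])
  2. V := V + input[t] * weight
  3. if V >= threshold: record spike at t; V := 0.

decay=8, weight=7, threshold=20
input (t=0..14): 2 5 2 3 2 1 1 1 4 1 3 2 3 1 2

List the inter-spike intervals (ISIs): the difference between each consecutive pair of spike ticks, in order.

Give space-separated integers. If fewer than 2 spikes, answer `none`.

Answer: 2 3 2 2 2

Derivation:
t=0: input=2 -> V=14
t=1: input=5 -> V=0 FIRE
t=2: input=2 -> V=14
t=3: input=3 -> V=0 FIRE
t=4: input=2 -> V=14
t=5: input=1 -> V=18
t=6: input=1 -> V=0 FIRE
t=7: input=1 -> V=7
t=8: input=4 -> V=0 FIRE
t=9: input=1 -> V=7
t=10: input=3 -> V=0 FIRE
t=11: input=2 -> V=14
t=12: input=3 -> V=0 FIRE
t=13: input=1 -> V=7
t=14: input=2 -> V=19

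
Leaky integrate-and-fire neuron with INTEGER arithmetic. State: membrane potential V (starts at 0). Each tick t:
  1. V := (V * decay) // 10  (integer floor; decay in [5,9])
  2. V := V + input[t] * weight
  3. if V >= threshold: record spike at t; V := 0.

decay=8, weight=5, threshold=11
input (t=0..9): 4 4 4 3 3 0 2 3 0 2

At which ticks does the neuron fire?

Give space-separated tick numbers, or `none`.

Answer: 0 1 2 3 4 7

Derivation:
t=0: input=4 -> V=0 FIRE
t=1: input=4 -> V=0 FIRE
t=2: input=4 -> V=0 FIRE
t=3: input=3 -> V=0 FIRE
t=4: input=3 -> V=0 FIRE
t=5: input=0 -> V=0
t=6: input=2 -> V=10
t=7: input=3 -> V=0 FIRE
t=8: input=0 -> V=0
t=9: input=2 -> V=10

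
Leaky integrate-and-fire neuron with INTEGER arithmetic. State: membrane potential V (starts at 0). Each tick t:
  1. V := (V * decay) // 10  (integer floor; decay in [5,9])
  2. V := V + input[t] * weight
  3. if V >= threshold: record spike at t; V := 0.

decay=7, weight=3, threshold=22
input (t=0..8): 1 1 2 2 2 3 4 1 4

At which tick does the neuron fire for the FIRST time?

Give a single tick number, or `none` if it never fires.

t=0: input=1 -> V=3
t=1: input=1 -> V=5
t=2: input=2 -> V=9
t=3: input=2 -> V=12
t=4: input=2 -> V=14
t=5: input=3 -> V=18
t=6: input=4 -> V=0 FIRE
t=7: input=1 -> V=3
t=8: input=4 -> V=14

Answer: 6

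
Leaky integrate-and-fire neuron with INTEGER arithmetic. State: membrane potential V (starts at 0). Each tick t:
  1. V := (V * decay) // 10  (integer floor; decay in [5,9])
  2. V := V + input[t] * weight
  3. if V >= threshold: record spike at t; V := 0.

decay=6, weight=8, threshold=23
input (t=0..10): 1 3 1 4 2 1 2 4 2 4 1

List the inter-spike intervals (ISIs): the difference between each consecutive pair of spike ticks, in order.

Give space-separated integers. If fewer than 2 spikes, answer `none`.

t=0: input=1 -> V=8
t=1: input=3 -> V=0 FIRE
t=2: input=1 -> V=8
t=3: input=4 -> V=0 FIRE
t=4: input=2 -> V=16
t=5: input=1 -> V=17
t=6: input=2 -> V=0 FIRE
t=7: input=4 -> V=0 FIRE
t=8: input=2 -> V=16
t=9: input=4 -> V=0 FIRE
t=10: input=1 -> V=8

Answer: 2 3 1 2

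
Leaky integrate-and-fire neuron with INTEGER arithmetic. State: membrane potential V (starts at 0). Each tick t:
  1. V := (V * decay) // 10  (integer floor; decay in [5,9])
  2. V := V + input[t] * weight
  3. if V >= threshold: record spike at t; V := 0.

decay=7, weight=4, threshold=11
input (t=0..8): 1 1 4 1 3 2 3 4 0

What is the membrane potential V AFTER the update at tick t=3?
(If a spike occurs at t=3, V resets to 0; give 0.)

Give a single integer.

Answer: 4

Derivation:
t=0: input=1 -> V=4
t=1: input=1 -> V=6
t=2: input=4 -> V=0 FIRE
t=3: input=1 -> V=4
t=4: input=3 -> V=0 FIRE
t=5: input=2 -> V=8
t=6: input=3 -> V=0 FIRE
t=7: input=4 -> V=0 FIRE
t=8: input=0 -> V=0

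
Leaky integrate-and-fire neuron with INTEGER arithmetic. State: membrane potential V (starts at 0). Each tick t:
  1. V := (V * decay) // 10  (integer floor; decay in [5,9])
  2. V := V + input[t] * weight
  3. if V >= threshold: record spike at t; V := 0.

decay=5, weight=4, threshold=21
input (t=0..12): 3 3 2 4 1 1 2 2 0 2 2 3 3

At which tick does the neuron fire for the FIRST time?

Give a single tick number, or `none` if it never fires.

Answer: 3

Derivation:
t=0: input=3 -> V=12
t=1: input=3 -> V=18
t=2: input=2 -> V=17
t=3: input=4 -> V=0 FIRE
t=4: input=1 -> V=4
t=5: input=1 -> V=6
t=6: input=2 -> V=11
t=7: input=2 -> V=13
t=8: input=0 -> V=6
t=9: input=2 -> V=11
t=10: input=2 -> V=13
t=11: input=3 -> V=18
t=12: input=3 -> V=0 FIRE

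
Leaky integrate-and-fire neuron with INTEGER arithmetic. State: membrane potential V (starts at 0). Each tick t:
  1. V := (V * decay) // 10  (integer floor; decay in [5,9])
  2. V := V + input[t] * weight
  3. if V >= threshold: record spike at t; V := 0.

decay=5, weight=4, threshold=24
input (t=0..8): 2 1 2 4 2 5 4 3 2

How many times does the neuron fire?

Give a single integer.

Answer: 1

Derivation:
t=0: input=2 -> V=8
t=1: input=1 -> V=8
t=2: input=2 -> V=12
t=3: input=4 -> V=22
t=4: input=2 -> V=19
t=5: input=5 -> V=0 FIRE
t=6: input=4 -> V=16
t=7: input=3 -> V=20
t=8: input=2 -> V=18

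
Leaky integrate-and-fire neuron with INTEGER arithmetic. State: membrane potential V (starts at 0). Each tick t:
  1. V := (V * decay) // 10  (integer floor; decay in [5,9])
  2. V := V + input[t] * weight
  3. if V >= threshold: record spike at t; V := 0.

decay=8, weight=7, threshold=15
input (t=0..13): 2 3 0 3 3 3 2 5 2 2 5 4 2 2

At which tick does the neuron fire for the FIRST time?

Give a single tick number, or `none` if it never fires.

Answer: 1

Derivation:
t=0: input=2 -> V=14
t=1: input=3 -> V=0 FIRE
t=2: input=0 -> V=0
t=3: input=3 -> V=0 FIRE
t=4: input=3 -> V=0 FIRE
t=5: input=3 -> V=0 FIRE
t=6: input=2 -> V=14
t=7: input=5 -> V=0 FIRE
t=8: input=2 -> V=14
t=9: input=2 -> V=0 FIRE
t=10: input=5 -> V=0 FIRE
t=11: input=4 -> V=0 FIRE
t=12: input=2 -> V=14
t=13: input=2 -> V=0 FIRE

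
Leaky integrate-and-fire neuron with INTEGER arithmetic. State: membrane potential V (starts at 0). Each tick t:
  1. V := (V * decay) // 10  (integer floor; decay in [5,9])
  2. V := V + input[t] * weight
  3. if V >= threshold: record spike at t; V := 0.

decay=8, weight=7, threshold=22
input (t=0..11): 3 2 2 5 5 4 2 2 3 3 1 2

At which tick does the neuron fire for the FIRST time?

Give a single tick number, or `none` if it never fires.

t=0: input=3 -> V=21
t=1: input=2 -> V=0 FIRE
t=2: input=2 -> V=14
t=3: input=5 -> V=0 FIRE
t=4: input=5 -> V=0 FIRE
t=5: input=4 -> V=0 FIRE
t=6: input=2 -> V=14
t=7: input=2 -> V=0 FIRE
t=8: input=3 -> V=21
t=9: input=3 -> V=0 FIRE
t=10: input=1 -> V=7
t=11: input=2 -> V=19

Answer: 1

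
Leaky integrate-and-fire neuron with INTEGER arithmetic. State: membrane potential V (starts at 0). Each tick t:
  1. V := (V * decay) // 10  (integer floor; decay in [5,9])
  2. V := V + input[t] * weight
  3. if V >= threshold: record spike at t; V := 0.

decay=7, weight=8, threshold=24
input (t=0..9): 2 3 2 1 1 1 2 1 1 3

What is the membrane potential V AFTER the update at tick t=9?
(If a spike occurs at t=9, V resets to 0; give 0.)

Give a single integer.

t=0: input=2 -> V=16
t=1: input=3 -> V=0 FIRE
t=2: input=2 -> V=16
t=3: input=1 -> V=19
t=4: input=1 -> V=21
t=5: input=1 -> V=22
t=6: input=2 -> V=0 FIRE
t=7: input=1 -> V=8
t=8: input=1 -> V=13
t=9: input=3 -> V=0 FIRE

Answer: 0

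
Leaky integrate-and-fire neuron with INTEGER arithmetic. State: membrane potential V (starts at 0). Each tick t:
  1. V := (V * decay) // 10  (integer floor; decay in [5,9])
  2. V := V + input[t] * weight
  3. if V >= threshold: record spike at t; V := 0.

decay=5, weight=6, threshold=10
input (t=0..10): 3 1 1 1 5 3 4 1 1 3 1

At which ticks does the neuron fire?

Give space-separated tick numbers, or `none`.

Answer: 0 3 4 5 6 9

Derivation:
t=0: input=3 -> V=0 FIRE
t=1: input=1 -> V=6
t=2: input=1 -> V=9
t=3: input=1 -> V=0 FIRE
t=4: input=5 -> V=0 FIRE
t=5: input=3 -> V=0 FIRE
t=6: input=4 -> V=0 FIRE
t=7: input=1 -> V=6
t=8: input=1 -> V=9
t=9: input=3 -> V=0 FIRE
t=10: input=1 -> V=6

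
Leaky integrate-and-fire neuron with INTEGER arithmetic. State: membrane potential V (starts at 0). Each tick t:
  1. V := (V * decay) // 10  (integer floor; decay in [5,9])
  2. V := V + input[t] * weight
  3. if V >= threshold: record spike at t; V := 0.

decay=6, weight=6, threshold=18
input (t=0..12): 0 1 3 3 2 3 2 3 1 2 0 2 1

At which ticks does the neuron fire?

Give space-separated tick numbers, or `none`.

t=0: input=0 -> V=0
t=1: input=1 -> V=6
t=2: input=3 -> V=0 FIRE
t=3: input=3 -> V=0 FIRE
t=4: input=2 -> V=12
t=5: input=3 -> V=0 FIRE
t=6: input=2 -> V=12
t=7: input=3 -> V=0 FIRE
t=8: input=1 -> V=6
t=9: input=2 -> V=15
t=10: input=0 -> V=9
t=11: input=2 -> V=17
t=12: input=1 -> V=16

Answer: 2 3 5 7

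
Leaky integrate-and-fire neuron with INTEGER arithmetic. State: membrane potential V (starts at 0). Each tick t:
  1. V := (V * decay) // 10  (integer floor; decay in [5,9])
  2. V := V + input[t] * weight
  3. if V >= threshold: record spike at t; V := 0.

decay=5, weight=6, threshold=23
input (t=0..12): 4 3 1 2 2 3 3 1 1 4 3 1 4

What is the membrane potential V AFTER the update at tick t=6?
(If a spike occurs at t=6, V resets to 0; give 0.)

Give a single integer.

Answer: 18

Derivation:
t=0: input=4 -> V=0 FIRE
t=1: input=3 -> V=18
t=2: input=1 -> V=15
t=3: input=2 -> V=19
t=4: input=2 -> V=21
t=5: input=3 -> V=0 FIRE
t=6: input=3 -> V=18
t=7: input=1 -> V=15
t=8: input=1 -> V=13
t=9: input=4 -> V=0 FIRE
t=10: input=3 -> V=18
t=11: input=1 -> V=15
t=12: input=4 -> V=0 FIRE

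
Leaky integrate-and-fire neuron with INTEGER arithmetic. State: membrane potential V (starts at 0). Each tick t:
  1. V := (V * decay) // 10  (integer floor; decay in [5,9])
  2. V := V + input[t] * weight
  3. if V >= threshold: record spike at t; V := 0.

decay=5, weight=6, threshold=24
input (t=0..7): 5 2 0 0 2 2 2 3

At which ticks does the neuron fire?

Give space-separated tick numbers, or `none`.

t=0: input=5 -> V=0 FIRE
t=1: input=2 -> V=12
t=2: input=0 -> V=6
t=3: input=0 -> V=3
t=4: input=2 -> V=13
t=5: input=2 -> V=18
t=6: input=2 -> V=21
t=7: input=3 -> V=0 FIRE

Answer: 0 7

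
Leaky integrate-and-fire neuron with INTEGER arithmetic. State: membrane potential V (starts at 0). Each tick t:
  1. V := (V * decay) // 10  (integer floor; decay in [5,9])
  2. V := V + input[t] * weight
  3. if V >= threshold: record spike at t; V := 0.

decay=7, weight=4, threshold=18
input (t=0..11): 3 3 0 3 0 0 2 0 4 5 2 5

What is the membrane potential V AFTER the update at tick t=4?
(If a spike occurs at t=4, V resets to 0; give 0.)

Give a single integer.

Answer: 8

Derivation:
t=0: input=3 -> V=12
t=1: input=3 -> V=0 FIRE
t=2: input=0 -> V=0
t=3: input=3 -> V=12
t=4: input=0 -> V=8
t=5: input=0 -> V=5
t=6: input=2 -> V=11
t=7: input=0 -> V=7
t=8: input=4 -> V=0 FIRE
t=9: input=5 -> V=0 FIRE
t=10: input=2 -> V=8
t=11: input=5 -> V=0 FIRE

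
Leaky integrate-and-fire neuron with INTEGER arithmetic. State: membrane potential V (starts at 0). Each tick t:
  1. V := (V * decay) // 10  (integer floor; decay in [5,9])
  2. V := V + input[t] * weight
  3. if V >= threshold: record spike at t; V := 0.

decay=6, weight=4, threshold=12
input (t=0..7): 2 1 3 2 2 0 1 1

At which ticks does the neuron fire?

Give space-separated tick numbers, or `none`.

t=0: input=2 -> V=8
t=1: input=1 -> V=8
t=2: input=3 -> V=0 FIRE
t=3: input=2 -> V=8
t=4: input=2 -> V=0 FIRE
t=5: input=0 -> V=0
t=6: input=1 -> V=4
t=7: input=1 -> V=6

Answer: 2 4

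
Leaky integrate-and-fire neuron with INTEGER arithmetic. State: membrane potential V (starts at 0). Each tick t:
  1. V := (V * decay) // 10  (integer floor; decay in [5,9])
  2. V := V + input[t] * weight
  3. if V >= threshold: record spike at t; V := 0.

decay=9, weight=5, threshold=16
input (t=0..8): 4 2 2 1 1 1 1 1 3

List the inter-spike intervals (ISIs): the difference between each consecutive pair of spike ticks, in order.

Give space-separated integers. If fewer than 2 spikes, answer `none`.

Answer: 2 4 2

Derivation:
t=0: input=4 -> V=0 FIRE
t=1: input=2 -> V=10
t=2: input=2 -> V=0 FIRE
t=3: input=1 -> V=5
t=4: input=1 -> V=9
t=5: input=1 -> V=13
t=6: input=1 -> V=0 FIRE
t=7: input=1 -> V=5
t=8: input=3 -> V=0 FIRE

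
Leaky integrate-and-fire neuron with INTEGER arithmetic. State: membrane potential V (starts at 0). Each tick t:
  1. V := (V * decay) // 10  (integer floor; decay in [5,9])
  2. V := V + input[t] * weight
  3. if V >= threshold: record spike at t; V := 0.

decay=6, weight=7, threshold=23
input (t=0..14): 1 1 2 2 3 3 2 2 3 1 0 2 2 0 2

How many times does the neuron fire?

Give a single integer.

Answer: 4

Derivation:
t=0: input=1 -> V=7
t=1: input=1 -> V=11
t=2: input=2 -> V=20
t=3: input=2 -> V=0 FIRE
t=4: input=3 -> V=21
t=5: input=3 -> V=0 FIRE
t=6: input=2 -> V=14
t=7: input=2 -> V=22
t=8: input=3 -> V=0 FIRE
t=9: input=1 -> V=7
t=10: input=0 -> V=4
t=11: input=2 -> V=16
t=12: input=2 -> V=0 FIRE
t=13: input=0 -> V=0
t=14: input=2 -> V=14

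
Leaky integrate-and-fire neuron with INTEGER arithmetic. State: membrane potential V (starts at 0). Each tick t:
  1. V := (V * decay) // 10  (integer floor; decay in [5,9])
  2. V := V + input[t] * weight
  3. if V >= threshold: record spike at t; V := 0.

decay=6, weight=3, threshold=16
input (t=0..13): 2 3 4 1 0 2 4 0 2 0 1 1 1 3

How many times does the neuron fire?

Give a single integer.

t=0: input=2 -> V=6
t=1: input=3 -> V=12
t=2: input=4 -> V=0 FIRE
t=3: input=1 -> V=3
t=4: input=0 -> V=1
t=5: input=2 -> V=6
t=6: input=4 -> V=15
t=7: input=0 -> V=9
t=8: input=2 -> V=11
t=9: input=0 -> V=6
t=10: input=1 -> V=6
t=11: input=1 -> V=6
t=12: input=1 -> V=6
t=13: input=3 -> V=12

Answer: 1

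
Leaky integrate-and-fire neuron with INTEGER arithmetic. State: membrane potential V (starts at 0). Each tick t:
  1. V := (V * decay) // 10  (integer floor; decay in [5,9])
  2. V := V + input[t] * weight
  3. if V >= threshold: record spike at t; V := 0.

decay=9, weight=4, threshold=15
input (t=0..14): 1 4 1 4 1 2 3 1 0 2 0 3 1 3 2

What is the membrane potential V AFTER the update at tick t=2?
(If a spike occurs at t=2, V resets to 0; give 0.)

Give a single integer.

Answer: 4

Derivation:
t=0: input=1 -> V=4
t=1: input=4 -> V=0 FIRE
t=2: input=1 -> V=4
t=3: input=4 -> V=0 FIRE
t=4: input=1 -> V=4
t=5: input=2 -> V=11
t=6: input=3 -> V=0 FIRE
t=7: input=1 -> V=4
t=8: input=0 -> V=3
t=9: input=2 -> V=10
t=10: input=0 -> V=9
t=11: input=3 -> V=0 FIRE
t=12: input=1 -> V=4
t=13: input=3 -> V=0 FIRE
t=14: input=2 -> V=8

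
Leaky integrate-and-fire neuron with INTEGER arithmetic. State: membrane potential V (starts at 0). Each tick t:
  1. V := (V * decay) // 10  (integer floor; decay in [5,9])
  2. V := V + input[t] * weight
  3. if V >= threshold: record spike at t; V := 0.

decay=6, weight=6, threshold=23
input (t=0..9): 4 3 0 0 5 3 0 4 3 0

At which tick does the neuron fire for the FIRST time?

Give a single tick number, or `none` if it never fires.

t=0: input=4 -> V=0 FIRE
t=1: input=3 -> V=18
t=2: input=0 -> V=10
t=3: input=0 -> V=6
t=4: input=5 -> V=0 FIRE
t=5: input=3 -> V=18
t=6: input=0 -> V=10
t=7: input=4 -> V=0 FIRE
t=8: input=3 -> V=18
t=9: input=0 -> V=10

Answer: 0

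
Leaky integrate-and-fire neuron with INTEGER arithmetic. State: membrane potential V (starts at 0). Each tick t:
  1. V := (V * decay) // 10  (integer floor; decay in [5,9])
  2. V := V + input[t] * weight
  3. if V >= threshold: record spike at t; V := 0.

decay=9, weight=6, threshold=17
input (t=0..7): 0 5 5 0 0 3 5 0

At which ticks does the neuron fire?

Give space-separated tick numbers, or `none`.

Answer: 1 2 5 6

Derivation:
t=0: input=0 -> V=0
t=1: input=5 -> V=0 FIRE
t=2: input=5 -> V=0 FIRE
t=3: input=0 -> V=0
t=4: input=0 -> V=0
t=5: input=3 -> V=0 FIRE
t=6: input=5 -> V=0 FIRE
t=7: input=0 -> V=0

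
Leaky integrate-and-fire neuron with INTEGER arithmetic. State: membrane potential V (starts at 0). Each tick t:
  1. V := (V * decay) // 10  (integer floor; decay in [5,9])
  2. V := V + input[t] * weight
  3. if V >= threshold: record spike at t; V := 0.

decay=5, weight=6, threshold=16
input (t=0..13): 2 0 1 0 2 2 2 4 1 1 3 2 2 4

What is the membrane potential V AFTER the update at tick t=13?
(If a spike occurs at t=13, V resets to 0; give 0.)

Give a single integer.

Answer: 0

Derivation:
t=0: input=2 -> V=12
t=1: input=0 -> V=6
t=2: input=1 -> V=9
t=3: input=0 -> V=4
t=4: input=2 -> V=14
t=5: input=2 -> V=0 FIRE
t=6: input=2 -> V=12
t=7: input=4 -> V=0 FIRE
t=8: input=1 -> V=6
t=9: input=1 -> V=9
t=10: input=3 -> V=0 FIRE
t=11: input=2 -> V=12
t=12: input=2 -> V=0 FIRE
t=13: input=4 -> V=0 FIRE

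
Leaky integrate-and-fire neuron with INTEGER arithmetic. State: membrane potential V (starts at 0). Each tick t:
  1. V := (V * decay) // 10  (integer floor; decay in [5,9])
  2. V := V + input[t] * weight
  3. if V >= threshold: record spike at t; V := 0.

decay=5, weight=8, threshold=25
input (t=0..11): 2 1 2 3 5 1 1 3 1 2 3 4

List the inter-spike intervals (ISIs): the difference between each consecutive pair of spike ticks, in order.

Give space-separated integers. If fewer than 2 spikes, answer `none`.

t=0: input=2 -> V=16
t=1: input=1 -> V=16
t=2: input=2 -> V=24
t=3: input=3 -> V=0 FIRE
t=4: input=5 -> V=0 FIRE
t=5: input=1 -> V=8
t=6: input=1 -> V=12
t=7: input=3 -> V=0 FIRE
t=8: input=1 -> V=8
t=9: input=2 -> V=20
t=10: input=3 -> V=0 FIRE
t=11: input=4 -> V=0 FIRE

Answer: 1 3 3 1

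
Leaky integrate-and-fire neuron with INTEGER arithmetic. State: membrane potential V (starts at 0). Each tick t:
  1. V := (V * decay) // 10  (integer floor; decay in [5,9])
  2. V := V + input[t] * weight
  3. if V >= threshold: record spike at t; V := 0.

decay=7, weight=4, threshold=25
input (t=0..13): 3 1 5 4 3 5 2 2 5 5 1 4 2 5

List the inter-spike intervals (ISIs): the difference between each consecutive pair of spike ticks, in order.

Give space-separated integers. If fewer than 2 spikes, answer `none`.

t=0: input=3 -> V=12
t=1: input=1 -> V=12
t=2: input=5 -> V=0 FIRE
t=3: input=4 -> V=16
t=4: input=3 -> V=23
t=5: input=5 -> V=0 FIRE
t=6: input=2 -> V=8
t=7: input=2 -> V=13
t=8: input=5 -> V=0 FIRE
t=9: input=5 -> V=20
t=10: input=1 -> V=18
t=11: input=4 -> V=0 FIRE
t=12: input=2 -> V=8
t=13: input=5 -> V=0 FIRE

Answer: 3 3 3 2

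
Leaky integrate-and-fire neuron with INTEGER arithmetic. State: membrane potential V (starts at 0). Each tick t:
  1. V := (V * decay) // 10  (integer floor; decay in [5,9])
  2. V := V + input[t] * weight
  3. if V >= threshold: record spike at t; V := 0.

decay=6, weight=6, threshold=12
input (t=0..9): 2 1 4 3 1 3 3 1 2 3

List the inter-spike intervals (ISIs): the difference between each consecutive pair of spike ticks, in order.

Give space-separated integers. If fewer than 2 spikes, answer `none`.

t=0: input=2 -> V=0 FIRE
t=1: input=1 -> V=6
t=2: input=4 -> V=0 FIRE
t=3: input=3 -> V=0 FIRE
t=4: input=1 -> V=6
t=5: input=3 -> V=0 FIRE
t=6: input=3 -> V=0 FIRE
t=7: input=1 -> V=6
t=8: input=2 -> V=0 FIRE
t=9: input=3 -> V=0 FIRE

Answer: 2 1 2 1 2 1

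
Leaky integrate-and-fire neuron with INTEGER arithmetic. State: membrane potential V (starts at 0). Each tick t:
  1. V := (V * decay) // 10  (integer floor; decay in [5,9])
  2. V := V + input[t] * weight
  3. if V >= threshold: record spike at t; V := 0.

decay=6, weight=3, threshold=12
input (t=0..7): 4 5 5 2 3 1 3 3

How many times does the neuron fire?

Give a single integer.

t=0: input=4 -> V=0 FIRE
t=1: input=5 -> V=0 FIRE
t=2: input=5 -> V=0 FIRE
t=3: input=2 -> V=6
t=4: input=3 -> V=0 FIRE
t=5: input=1 -> V=3
t=6: input=3 -> V=10
t=7: input=3 -> V=0 FIRE

Answer: 5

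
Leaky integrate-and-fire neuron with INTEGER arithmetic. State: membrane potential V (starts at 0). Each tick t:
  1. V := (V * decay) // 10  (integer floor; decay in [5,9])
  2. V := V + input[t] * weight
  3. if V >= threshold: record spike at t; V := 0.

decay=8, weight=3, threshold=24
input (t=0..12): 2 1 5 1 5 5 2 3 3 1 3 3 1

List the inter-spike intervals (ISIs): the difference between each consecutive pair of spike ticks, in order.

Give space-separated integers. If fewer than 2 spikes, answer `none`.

Answer: 4

Derivation:
t=0: input=2 -> V=6
t=1: input=1 -> V=7
t=2: input=5 -> V=20
t=3: input=1 -> V=19
t=4: input=5 -> V=0 FIRE
t=5: input=5 -> V=15
t=6: input=2 -> V=18
t=7: input=3 -> V=23
t=8: input=3 -> V=0 FIRE
t=9: input=1 -> V=3
t=10: input=3 -> V=11
t=11: input=3 -> V=17
t=12: input=1 -> V=16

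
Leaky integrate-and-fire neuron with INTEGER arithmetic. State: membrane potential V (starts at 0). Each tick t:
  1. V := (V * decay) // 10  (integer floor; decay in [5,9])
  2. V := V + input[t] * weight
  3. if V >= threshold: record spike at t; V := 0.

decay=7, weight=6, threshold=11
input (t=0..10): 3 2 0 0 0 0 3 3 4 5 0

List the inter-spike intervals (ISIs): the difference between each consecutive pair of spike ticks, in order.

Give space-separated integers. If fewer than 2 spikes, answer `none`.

t=0: input=3 -> V=0 FIRE
t=1: input=2 -> V=0 FIRE
t=2: input=0 -> V=0
t=3: input=0 -> V=0
t=4: input=0 -> V=0
t=5: input=0 -> V=0
t=6: input=3 -> V=0 FIRE
t=7: input=3 -> V=0 FIRE
t=8: input=4 -> V=0 FIRE
t=9: input=5 -> V=0 FIRE
t=10: input=0 -> V=0

Answer: 1 5 1 1 1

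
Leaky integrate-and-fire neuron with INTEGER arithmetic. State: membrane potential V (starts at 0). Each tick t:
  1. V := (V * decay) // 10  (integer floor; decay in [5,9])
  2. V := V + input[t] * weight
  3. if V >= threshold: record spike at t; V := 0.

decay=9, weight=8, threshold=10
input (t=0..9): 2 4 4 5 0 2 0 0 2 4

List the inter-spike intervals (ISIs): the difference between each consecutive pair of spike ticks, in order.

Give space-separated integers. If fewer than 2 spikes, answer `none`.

Answer: 1 1 1 2 3 1

Derivation:
t=0: input=2 -> V=0 FIRE
t=1: input=4 -> V=0 FIRE
t=2: input=4 -> V=0 FIRE
t=3: input=5 -> V=0 FIRE
t=4: input=0 -> V=0
t=5: input=2 -> V=0 FIRE
t=6: input=0 -> V=0
t=7: input=0 -> V=0
t=8: input=2 -> V=0 FIRE
t=9: input=4 -> V=0 FIRE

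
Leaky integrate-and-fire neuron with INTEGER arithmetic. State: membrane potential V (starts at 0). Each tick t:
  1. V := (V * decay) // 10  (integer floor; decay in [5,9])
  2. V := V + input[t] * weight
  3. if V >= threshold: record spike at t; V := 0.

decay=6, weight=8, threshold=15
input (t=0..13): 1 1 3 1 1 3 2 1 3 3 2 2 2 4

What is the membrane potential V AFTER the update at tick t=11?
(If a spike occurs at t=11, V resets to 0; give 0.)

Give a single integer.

t=0: input=1 -> V=8
t=1: input=1 -> V=12
t=2: input=3 -> V=0 FIRE
t=3: input=1 -> V=8
t=4: input=1 -> V=12
t=5: input=3 -> V=0 FIRE
t=6: input=2 -> V=0 FIRE
t=7: input=1 -> V=8
t=8: input=3 -> V=0 FIRE
t=9: input=3 -> V=0 FIRE
t=10: input=2 -> V=0 FIRE
t=11: input=2 -> V=0 FIRE
t=12: input=2 -> V=0 FIRE
t=13: input=4 -> V=0 FIRE

Answer: 0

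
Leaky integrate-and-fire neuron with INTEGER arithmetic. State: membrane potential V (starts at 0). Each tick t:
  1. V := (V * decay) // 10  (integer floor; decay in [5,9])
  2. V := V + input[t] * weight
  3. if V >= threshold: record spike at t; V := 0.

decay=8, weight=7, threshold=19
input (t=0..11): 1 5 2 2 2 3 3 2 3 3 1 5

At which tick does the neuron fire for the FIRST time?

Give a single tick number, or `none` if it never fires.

Answer: 1

Derivation:
t=0: input=1 -> V=7
t=1: input=5 -> V=0 FIRE
t=2: input=2 -> V=14
t=3: input=2 -> V=0 FIRE
t=4: input=2 -> V=14
t=5: input=3 -> V=0 FIRE
t=6: input=3 -> V=0 FIRE
t=7: input=2 -> V=14
t=8: input=3 -> V=0 FIRE
t=9: input=3 -> V=0 FIRE
t=10: input=1 -> V=7
t=11: input=5 -> V=0 FIRE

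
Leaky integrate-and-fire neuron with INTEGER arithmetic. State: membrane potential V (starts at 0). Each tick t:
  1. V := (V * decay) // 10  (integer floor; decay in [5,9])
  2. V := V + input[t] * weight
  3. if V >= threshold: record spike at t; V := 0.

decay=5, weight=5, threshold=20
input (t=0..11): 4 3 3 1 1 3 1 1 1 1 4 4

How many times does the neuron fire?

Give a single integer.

Answer: 4

Derivation:
t=0: input=4 -> V=0 FIRE
t=1: input=3 -> V=15
t=2: input=3 -> V=0 FIRE
t=3: input=1 -> V=5
t=4: input=1 -> V=7
t=5: input=3 -> V=18
t=6: input=1 -> V=14
t=7: input=1 -> V=12
t=8: input=1 -> V=11
t=9: input=1 -> V=10
t=10: input=4 -> V=0 FIRE
t=11: input=4 -> V=0 FIRE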